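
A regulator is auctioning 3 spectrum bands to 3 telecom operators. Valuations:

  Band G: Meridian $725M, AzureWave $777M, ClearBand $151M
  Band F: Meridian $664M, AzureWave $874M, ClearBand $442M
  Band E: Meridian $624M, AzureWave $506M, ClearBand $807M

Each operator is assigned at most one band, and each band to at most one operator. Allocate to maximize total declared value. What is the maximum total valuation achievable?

Max total: $2406M

This is the linear assignment problem.
Optimal: Meridian→Band G ($725M), AzureWave→Band F ($874M), ClearBand→Band E ($807M) — total 725+874+807 = $2406M.
Column-greedy (each band in turn goes to its best remaining operator) gives $2248M, worse by 158.
Checked against all permutations: $2406M is optimal.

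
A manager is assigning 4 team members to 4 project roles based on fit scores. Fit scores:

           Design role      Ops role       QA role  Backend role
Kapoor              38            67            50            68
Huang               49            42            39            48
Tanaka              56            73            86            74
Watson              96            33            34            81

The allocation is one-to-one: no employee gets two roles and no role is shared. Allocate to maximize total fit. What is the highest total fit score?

Optimal: Kapoor→Ops role (67 pts), Huang→Backend role (48 pts), Tanaka→QA role (86 pts), Watson→Design role (96 pts) — total 67+48+86+96 = 297 pts.
Column-greedy (each role in turn goes to its best remaining employee) gives 267 pts, worse by 30.
Next-best assignment: Kapoor→Backend role, Huang→Ops role, Tanaka→QA role, Watson→Design role = 292 pts.
No other one-to-one assignment exceeds 297 pts.

Maximum total: 297 pts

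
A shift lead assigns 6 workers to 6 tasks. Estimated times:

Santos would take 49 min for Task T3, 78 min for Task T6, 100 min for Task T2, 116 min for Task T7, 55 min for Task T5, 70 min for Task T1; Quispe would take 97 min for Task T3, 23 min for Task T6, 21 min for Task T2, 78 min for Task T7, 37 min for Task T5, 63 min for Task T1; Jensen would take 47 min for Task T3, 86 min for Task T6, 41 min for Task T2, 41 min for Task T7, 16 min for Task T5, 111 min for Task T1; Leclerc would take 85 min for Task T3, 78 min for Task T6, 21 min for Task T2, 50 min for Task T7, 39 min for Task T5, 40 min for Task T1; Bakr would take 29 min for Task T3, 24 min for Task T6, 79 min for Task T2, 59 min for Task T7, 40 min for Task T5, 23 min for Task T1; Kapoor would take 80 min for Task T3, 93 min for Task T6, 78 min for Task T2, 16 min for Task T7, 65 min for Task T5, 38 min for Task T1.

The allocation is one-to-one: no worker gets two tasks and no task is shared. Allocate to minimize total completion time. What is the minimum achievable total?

This is the linear assignment problem.
Optimal: Santos→Task T3 (49 min), Quispe→Task T6 (23 min), Jensen→Task T5 (16 min), Leclerc→Task T2 (21 min), Bakr→Task T1 (23 min), Kapoor→Task T7 (16 min) — total 49+23+16+21+23+16 = 148 min.
Next-best assignment: Santos→Task T3, Quispe→Task T2, Jensen→Task T5, Leclerc→Task T1, Bakr→Task T6, Kapoor→Task T7 = 166 min.
Swapping Kapoor↔Leclerc (Kapoor→Task T2 78 min, Leclerc→Task T7 50 min) adds 91.
Checked against all permutations: 148 min is optimal.

Min total: 148 min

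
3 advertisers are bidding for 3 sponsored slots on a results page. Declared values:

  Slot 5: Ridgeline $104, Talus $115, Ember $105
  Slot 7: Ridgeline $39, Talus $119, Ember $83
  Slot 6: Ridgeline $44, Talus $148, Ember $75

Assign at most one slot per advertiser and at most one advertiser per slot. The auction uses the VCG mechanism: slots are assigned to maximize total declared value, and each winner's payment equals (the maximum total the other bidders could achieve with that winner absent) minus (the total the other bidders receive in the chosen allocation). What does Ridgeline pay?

Efficient allocation: Ridgeline→Slot 5 ($104), Talus→Slot 6 ($148), Ember→Slot 7 ($83); total welfare W = $335.
Ridgeline receives Slot 5 at value $104, so the others get W − 104 = $231.
Without Ridgeline: best allocation of the remaining 2 bidders over all 3 slots is Talus→Slot 6 ($148), Ember→Slot 5 ($105), total $253.
VCG payment = (others' best without Ridgeline) − (others' welfare with Ridgeline) = 253 − 231 = $22.

Ridgeline pays $22.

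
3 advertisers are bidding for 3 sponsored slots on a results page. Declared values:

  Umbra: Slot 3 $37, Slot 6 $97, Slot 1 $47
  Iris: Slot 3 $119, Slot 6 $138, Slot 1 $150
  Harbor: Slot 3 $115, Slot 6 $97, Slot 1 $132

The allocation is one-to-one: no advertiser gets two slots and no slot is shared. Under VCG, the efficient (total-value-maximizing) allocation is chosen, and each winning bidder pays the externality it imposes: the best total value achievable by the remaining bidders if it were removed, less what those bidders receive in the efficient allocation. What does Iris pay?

Iris pays $17.

Efficient allocation: Umbra→Slot 6 ($97), Iris→Slot 1 ($150), Harbor→Slot 3 ($115); total welfare W = $362.
Iris receives Slot 1 at value $150, so the others get W − 150 = $212.
Without Iris: best allocation of the remaining 2 bidders over all 3 slots is Umbra→Slot 6 ($97), Harbor→Slot 1 ($132), total $229.
VCG payment = (others' best without Iris) − (others' welfare with Iris) = 229 − 212 = $17.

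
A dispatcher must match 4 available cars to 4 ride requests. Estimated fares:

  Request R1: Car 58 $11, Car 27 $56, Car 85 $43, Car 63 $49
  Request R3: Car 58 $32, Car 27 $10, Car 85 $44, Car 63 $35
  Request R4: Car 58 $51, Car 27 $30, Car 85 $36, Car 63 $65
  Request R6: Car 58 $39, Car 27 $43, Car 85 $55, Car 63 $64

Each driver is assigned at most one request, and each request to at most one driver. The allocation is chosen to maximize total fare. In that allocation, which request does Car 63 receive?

This is the linear assignment problem.
Optimal: Car 58→Request R4 ($51), Car 27→Request R1 ($56), Car 85→Request R3 ($44), Car 63→Request R6 ($64) — total 51+56+44+64 = $215.
Swapping Car 27↔Car 85 (Car 27→Request R3 $10, Car 85→Request R1 $43) loses 47.
Car 63's own top request is Request R4 ($65), but forcing Car 63→Request R4 and reassigning the rest optimally gives only $208 — worse by 7.

Car 63 receives Request R6.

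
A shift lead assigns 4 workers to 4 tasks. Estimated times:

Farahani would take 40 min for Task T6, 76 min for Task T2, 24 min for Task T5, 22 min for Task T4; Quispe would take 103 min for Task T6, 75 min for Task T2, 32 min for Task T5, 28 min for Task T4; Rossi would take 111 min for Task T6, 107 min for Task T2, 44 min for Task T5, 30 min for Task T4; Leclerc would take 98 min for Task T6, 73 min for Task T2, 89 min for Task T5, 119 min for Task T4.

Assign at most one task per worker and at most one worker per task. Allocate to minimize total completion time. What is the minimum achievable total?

Minimum total: 175 min

Optimal: Farahani→Task T6 (40 min), Quispe→Task T5 (32 min), Rossi→Task T4 (30 min), Leclerc→Task T2 (73 min) — total 40+32+30+73 = 175 min.
Min-entry greedy (repeatedly take the single cheapest remaining cell) gives 238 min, worse by 63.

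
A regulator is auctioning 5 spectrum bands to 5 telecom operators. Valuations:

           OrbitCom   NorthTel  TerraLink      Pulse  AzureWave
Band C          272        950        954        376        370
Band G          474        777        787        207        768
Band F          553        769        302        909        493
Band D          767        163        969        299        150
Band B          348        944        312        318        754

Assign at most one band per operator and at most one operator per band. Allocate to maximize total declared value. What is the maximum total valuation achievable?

This is a one-to-one assignment (maximum-weight bipartite matching).
Optimal: OrbitCom→Band D ($767M), NorthTel→Band B ($944M), TerraLink→Band C ($954M), Pulse→Band F ($909M), AzureWave→Band G ($768M) — total 767+944+954+909+768 = $4342M.
Column-greedy (each band in turn goes to its best remaining operator) gives $4161M, worse by 181.

Maximum total: $4342M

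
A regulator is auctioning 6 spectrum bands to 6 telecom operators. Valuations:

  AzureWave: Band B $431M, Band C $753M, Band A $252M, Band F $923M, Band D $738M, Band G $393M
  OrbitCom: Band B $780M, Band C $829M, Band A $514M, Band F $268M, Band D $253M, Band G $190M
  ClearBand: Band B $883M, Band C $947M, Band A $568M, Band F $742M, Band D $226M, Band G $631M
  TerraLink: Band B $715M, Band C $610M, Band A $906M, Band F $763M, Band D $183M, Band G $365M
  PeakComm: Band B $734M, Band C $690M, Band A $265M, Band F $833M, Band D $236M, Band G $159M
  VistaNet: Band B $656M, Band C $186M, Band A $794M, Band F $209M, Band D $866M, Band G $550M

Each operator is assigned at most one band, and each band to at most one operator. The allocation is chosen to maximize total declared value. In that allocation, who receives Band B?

PeakComm receives Band B.

This is a one-to-one assignment (maximum-weight bipartite matching).
Optimal: AzureWave→Band F ($923M), OrbitCom→Band C ($829M), ClearBand→Band G ($631M), TerraLink→Band A ($906M), PeakComm→Band B ($734M), VistaNet→Band D ($866M) — total 923+829+631+906+734+866 = $4889M.
Swapping VistaNet↔TerraLink (VistaNet→Band A $794M, TerraLink→Band D $183M) loses 795.
Checked against all permutations: $4889M is optimal.
PeakComm's own top band is Band F ($833M), but forcing PeakComm→Band F and reassigning the rest optimally gives only $4769M — worse by 120.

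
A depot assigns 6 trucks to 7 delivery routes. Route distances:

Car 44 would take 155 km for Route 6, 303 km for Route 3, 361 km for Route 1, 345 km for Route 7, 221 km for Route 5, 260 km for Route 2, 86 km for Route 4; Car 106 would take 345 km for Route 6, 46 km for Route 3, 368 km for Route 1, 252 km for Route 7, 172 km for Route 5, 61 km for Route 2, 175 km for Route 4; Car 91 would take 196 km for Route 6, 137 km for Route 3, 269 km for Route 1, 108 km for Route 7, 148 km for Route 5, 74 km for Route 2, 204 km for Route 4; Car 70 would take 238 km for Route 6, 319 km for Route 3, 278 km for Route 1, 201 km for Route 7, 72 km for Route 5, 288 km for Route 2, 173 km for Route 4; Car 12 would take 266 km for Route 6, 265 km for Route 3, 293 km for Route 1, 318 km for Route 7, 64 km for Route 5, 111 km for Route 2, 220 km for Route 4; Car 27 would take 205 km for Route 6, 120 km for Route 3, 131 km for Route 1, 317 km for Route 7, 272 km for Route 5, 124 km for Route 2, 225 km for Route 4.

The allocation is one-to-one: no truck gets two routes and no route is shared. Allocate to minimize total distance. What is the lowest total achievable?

Optimal: Car 44→Route 4 (86 km), Car 106→Route 3 (46 km), Car 91→Route 7 (108 km), Car 70→Route 5 (72 km), Car 12→Route 2 (111 km), Car 27→Route 1 (131 km) — total 86+46+108+72+111+131 = 554 km.
Min-entry greedy (repeatedly take the single cheapest remaining cell) gives 602 km, worse by 48.

Minimum total: 554 km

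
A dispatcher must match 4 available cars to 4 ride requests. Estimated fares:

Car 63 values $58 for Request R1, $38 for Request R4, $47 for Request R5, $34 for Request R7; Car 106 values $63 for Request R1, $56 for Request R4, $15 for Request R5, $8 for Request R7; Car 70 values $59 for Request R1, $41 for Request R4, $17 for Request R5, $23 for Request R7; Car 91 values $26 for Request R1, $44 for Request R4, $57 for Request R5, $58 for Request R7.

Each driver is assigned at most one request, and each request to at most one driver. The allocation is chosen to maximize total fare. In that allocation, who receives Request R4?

This is a one-to-one assignment (maximum-weight bipartite matching).
Optimal: Car 63→Request R5 ($47), Car 106→Request R4 ($56), Car 70→Request R1 ($59), Car 91→Request R7 ($58) — total 47+56+59+58 = $220.
Column-greedy (each request in turn goes to its best remaining driver) gives $177, worse by 43.
No other one-to-one assignment exceeds $220.
Car 106's own top request is Request R1 ($63), but forcing Car 106→Request R1 and reassigning the rest optimally gives only $209 — worse by 11.

Car 106 receives Request R4.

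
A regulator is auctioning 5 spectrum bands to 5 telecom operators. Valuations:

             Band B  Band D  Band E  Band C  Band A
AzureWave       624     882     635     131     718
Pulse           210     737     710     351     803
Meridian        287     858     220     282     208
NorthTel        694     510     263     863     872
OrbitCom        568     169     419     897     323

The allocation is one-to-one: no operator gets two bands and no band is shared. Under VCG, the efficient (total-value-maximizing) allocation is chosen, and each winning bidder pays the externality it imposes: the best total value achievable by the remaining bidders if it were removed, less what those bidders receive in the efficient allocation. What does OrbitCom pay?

Efficient allocation: AzureWave→Band B ($624M), Pulse→Band E ($710M), Meridian→Band D ($858M), NorthTel→Band A ($872M), OrbitCom→Band C ($897M); total welfare W = $3961M.
OrbitCom receives Band C at value $897M, so the others get W − 897 = $3064M.
Without OrbitCom: best allocation of the remaining 4 bidders over all 5 bands is AzureWave→Band E ($635M), Pulse→Band A ($803M), Meridian→Band D ($858M), NorthTel→Band C ($863M), total $3159M.
VCG payment = (others' best without OrbitCom) − (others' welfare with OrbitCom) = 3159 − 3064 = $95M.

OrbitCom pays $95M.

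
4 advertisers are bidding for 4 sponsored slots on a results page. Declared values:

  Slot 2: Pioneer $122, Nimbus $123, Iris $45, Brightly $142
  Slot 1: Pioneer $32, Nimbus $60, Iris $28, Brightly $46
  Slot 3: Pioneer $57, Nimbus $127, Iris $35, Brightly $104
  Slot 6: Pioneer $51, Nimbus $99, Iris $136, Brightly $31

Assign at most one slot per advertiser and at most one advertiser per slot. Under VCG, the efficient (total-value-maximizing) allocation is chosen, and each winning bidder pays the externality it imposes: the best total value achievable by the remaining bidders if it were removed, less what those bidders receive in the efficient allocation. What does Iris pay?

Efficient allocation: Pioneer→Slot 1 ($32), Nimbus→Slot 3 ($127), Iris→Slot 6 ($136), Brightly→Slot 2 ($142); total welfare W = $437.
Iris receives Slot 6 at value $136, so the others get W − 136 = $301.
Without Iris: best allocation of the remaining 3 bidders over all 4 slots is Pioneer→Slot 2 ($122), Nimbus→Slot 6 ($99), Brightly→Slot 3 ($104), total $325.
VCG payment = (others' best without Iris) − (others' welfare with Iris) = 325 − 301 = $24.

Iris pays $24.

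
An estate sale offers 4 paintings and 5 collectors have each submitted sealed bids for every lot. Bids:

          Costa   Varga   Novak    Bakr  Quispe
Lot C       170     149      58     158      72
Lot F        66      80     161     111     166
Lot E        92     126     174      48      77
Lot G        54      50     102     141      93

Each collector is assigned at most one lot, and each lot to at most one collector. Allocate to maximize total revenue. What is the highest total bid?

Optimal: Costa→Lot C ($170), Quispe→Lot F ($166), Novak→Lot E ($174), Bakr→Lot G ($141) — total 170+166+174+141 = $651.
Row-greedy (each collector in turn takes its best remaining lot) gives $598, worse by 53.
Next-best assignment: Varga→Lot C, Quispe→Lot F, Novak→Lot E, Bakr→Lot G = $630.

Max total: $651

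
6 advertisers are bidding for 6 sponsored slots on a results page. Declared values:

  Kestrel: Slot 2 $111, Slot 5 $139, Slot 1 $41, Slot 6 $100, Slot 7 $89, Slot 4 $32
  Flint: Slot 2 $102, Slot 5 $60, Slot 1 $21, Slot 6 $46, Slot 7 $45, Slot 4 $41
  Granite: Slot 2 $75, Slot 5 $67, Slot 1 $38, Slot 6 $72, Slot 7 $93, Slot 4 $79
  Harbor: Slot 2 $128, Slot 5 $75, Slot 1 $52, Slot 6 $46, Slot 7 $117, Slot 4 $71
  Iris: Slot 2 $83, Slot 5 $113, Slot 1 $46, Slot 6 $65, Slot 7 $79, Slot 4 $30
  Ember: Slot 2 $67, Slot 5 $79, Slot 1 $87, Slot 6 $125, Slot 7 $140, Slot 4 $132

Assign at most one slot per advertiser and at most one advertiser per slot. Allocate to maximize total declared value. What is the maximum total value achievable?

Maximum total: $608

Optimal: Kestrel→Slot 5 ($139), Flint→Slot 2 ($102), Granite→Slot 6 ($72), Harbor→Slot 7 ($117), Iris→Slot 1 ($46), Ember→Slot 4 ($132) — total 139+102+72+117+46+132 = $608.
Max-entry greedy (repeatedly take the single best remaining cell) gives $572, worse by 36.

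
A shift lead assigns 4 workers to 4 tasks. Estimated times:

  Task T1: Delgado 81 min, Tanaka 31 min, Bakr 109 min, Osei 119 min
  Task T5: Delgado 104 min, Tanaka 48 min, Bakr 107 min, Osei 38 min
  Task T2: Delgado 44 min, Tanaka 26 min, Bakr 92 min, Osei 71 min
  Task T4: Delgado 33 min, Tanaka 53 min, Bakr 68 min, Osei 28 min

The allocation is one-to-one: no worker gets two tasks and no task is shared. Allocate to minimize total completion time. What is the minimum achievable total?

Min total: 181 min

This is a one-to-one assignment (minimum-cost bipartite matching).
Optimal: Delgado→Task T2 (44 min), Tanaka→Task T1 (31 min), Bakr→Task T4 (68 min), Osei→Task T5 (38 min) — total 44+31+68+38 = 181 min.
Row-greedy (each worker in turn takes its cheapest remaining task) gives 285 min, worse by 104.
Next-best assignment: Delgado→Task T4, Tanaka→Task T1, Bakr→Task T2, Osei→Task T5 = 194 min.
Every other assignment is strictly worse.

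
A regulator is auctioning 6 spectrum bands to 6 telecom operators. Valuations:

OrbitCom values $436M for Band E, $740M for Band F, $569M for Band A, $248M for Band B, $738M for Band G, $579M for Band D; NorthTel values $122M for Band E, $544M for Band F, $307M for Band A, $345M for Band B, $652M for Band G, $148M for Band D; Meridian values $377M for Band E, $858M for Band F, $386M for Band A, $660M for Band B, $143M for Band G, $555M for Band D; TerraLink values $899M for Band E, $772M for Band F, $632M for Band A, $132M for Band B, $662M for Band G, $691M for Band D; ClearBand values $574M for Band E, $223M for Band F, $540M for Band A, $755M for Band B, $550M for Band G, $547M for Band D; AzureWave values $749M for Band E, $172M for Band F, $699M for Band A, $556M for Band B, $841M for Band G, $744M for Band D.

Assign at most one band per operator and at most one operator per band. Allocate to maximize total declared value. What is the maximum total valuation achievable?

This is a one-to-one assignment (maximum-weight bipartite matching).
Optimal: OrbitCom→Band A ($569M), NorthTel→Band G ($652M), Meridian→Band F ($858M), TerraLink→Band E ($899M), ClearBand→Band B ($755M), AzureWave→Band D ($744M) — total 569+652+858+899+755+744 = $4477M.
Max-entry greedy (repeatedly take the single best remaining cell) gives $4239M, worse by 238.
Swapping NorthTel↔AzureWave (NorthTel→Band D $148M, AzureWave→Band G $841M) loses 407.
No other one-to-one assignment exceeds $4477M.

Max total: $4477M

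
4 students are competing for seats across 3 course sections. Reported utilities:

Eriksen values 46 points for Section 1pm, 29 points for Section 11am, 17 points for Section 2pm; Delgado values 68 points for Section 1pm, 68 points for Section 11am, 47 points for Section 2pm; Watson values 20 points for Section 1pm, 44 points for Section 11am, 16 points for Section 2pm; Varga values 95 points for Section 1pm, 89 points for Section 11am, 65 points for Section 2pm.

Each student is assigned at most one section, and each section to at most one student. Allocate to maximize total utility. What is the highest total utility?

Max total: 186 points

This is a one-to-one assignment (maximum-weight bipartite matching).
Optimal: Varga→Section 1pm (95 points), Watson→Section 11am (44 points), Delgado→Section 2pm (47 points) — total 95+44+47 = 186 points.
Checked against all permutations: 186 points is optimal.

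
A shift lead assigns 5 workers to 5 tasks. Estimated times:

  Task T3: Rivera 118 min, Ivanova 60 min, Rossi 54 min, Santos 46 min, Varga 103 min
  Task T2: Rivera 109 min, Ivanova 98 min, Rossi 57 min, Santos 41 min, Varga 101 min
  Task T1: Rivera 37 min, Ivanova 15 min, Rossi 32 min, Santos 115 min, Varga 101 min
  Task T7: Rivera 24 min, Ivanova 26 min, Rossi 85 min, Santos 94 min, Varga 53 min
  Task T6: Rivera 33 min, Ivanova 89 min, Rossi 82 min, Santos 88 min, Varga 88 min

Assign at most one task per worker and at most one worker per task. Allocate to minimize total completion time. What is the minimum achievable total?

Optimal: Rivera→Task T6 (33 min), Ivanova→Task T1 (15 min), Rossi→Task T3 (54 min), Santos→Task T2 (41 min), Varga→Task T7 (53 min) — total 33+15+54+41+53 = 196 min.
Min-entry greedy (repeatedly take the single cheapest remaining cell) gives 222 min, worse by 26.

Min total: 196 min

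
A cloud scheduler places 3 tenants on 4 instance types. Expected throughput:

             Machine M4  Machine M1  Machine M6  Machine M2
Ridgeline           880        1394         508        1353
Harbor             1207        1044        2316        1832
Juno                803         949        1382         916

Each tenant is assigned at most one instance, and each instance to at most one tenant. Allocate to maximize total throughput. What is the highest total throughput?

Optimal: Ridgeline→Machine M1 (1394 ops/s), Harbor→Machine M6 (2316 ops/s), Juno→Machine M2 (916 ops/s) — total 1394+2316+916 = 4626 ops/s.
Next-best assignment: Ridgeline→Machine M2, Harbor→Machine M6, Juno→Machine M1 = 4618 ops/s.
Swapping Harbor↔Ridgeline (Harbor→Machine M1 1044 ops/s, Ridgeline→Machine M6 508 ops/s) loses 2158.

Max total: 4626 ops/s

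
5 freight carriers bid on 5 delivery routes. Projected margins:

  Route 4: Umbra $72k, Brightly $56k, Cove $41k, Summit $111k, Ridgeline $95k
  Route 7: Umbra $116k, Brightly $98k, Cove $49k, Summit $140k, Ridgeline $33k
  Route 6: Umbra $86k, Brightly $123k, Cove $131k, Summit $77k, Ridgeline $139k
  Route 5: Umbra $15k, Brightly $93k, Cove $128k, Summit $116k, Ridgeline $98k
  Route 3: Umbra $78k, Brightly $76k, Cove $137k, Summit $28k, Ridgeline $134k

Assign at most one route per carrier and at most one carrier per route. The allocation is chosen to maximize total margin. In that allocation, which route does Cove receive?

Optimal: Umbra→Route 7 ($116k), Brightly→Route 6 ($123k), Cove→Route 5 ($128k), Summit→Route 4 ($111k), Ridgeline→Route 3 ($134k) — total 116+123+128+111+134 = $612k.
Max-entry greedy (repeatedly take the single best remaining cell) gives $581k, worse by 31.
Next-best assignment: Umbra→Route 4, Brightly→Route 6, Cove→Route 5, Summit→Route 7, Ridgeline→Route 3 = $597k.
Swapping Ridgeline↔Summit (Ridgeline→Route 4 $95k, Summit→Route 3 $28k) loses 122.
Cove's own top route is Route 3 ($137k), but forcing Cove→Route 3 and reassigning the rest optimally gives only $596k — worse by 16.

Cove receives Route 5.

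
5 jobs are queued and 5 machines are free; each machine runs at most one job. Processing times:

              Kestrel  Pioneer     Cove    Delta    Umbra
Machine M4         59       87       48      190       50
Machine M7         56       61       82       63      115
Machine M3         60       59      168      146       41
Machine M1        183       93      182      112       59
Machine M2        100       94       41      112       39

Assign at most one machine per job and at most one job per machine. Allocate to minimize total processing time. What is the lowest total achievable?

Minimum total: 281 min

This is a one-to-one assignment (minimum-cost bipartite matching).
Optimal: Kestrel→Machine M4 (59 min), Pioneer→Machine M3 (59 min), Cove→Machine M2 (41 min), Delta→Machine M7 (63 min), Umbra→Machine M1 (59 min) — total 59+59+41+63+59 = 281 min.
Row-greedy (each job in turn takes its cheapest remaining machine) gives 318 min, worse by 37.
Swapping Cove↔Pioneer (Cove→Machine M3 168 min, Pioneer→Machine M2 94 min) adds 162.
Every other assignment is strictly worse.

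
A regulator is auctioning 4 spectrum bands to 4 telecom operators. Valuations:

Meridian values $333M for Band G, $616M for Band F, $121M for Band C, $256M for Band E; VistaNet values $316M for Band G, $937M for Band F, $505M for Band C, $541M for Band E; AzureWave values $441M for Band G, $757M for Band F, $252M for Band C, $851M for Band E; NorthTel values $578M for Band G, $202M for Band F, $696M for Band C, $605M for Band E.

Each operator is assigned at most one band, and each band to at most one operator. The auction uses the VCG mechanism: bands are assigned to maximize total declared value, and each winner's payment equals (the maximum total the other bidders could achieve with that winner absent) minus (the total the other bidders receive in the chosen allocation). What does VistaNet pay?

VistaNet pays $283M.

Efficient allocation: Meridian→Band G ($333M), VistaNet→Band F ($937M), AzureWave→Band E ($851M), NorthTel→Band C ($696M); total welfare W = $2817M.
VistaNet receives Band F at value $937M, so the others get W − 937 = $1880M.
Without VistaNet: best allocation of the remaining 3 bidders over all 4 bands is Meridian→Band F ($616M), AzureWave→Band E ($851M), NorthTel→Band C ($696M), total $2163M.
VCG payment = (others' best without VistaNet) − (others' welfare with VistaNet) = 2163 − 1880 = $283M.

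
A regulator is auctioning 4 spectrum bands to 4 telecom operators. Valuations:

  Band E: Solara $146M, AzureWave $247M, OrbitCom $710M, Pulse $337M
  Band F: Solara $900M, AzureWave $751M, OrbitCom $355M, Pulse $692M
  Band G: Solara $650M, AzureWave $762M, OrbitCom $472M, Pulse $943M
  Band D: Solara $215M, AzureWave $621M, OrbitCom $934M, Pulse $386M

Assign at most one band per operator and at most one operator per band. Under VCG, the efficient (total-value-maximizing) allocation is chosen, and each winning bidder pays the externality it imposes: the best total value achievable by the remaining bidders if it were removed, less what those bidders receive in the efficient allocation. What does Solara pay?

Solara pays $354M.

Efficient allocation: Solara→Band F ($900M), AzureWave→Band D ($621M), OrbitCom→Band E ($710M), Pulse→Band G ($943M); total welfare W = $3174M.
Solara receives Band F at value $900M, so the others get W − 900 = $2274M.
Without Solara: best allocation of the remaining 3 bidders over all 4 bands is AzureWave→Band F ($751M), OrbitCom→Band D ($934M), Pulse→Band G ($943M), total $2628M.
VCG payment = (others' best without Solara) − (others' welfare with Solara) = 2628 − 2274 = $354M.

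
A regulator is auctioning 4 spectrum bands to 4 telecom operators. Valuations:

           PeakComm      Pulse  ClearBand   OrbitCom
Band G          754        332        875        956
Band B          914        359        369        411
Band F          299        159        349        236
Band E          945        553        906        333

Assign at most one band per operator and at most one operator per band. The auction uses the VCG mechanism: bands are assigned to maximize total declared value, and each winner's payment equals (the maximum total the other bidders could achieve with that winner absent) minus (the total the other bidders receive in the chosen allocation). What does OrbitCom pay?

Efficient allocation: PeakComm→Band B ($914M), Pulse→Band F ($159M), ClearBand→Band E ($906M), OrbitCom→Band G ($956M); total welfare W = $2935M.
OrbitCom receives Band G at value $956M, so the others get W − 956 = $1979M.
Without OrbitCom: best allocation of the remaining 3 bidders over all 4 bands is PeakComm→Band B ($914M), Pulse→Band E ($553M), ClearBand→Band G ($875M), total $2342M.
VCG payment = (others' best without OrbitCom) − (others' welfare with OrbitCom) = 2342 − 1979 = $363M.

OrbitCom pays $363M.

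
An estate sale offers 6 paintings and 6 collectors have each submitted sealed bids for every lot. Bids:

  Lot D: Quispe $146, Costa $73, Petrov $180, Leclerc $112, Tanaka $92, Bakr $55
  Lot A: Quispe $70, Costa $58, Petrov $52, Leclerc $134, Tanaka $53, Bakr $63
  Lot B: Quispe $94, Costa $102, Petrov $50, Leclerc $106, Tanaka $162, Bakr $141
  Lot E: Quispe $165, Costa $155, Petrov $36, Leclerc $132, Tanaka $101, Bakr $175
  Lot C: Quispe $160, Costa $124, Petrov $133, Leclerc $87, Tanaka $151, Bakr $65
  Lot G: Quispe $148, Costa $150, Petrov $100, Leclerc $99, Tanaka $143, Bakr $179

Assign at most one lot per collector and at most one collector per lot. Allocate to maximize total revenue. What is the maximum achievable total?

Maximum total: $970

Optimal: Quispe→Lot C ($160), Costa→Lot E ($155), Petrov→Lot D ($180), Leclerc→Lot A ($134), Tanaka→Lot B ($162), Bakr→Lot G ($179) — total 160+155+180+134+162+179 = $970.
Row-greedy (each collector in turn takes its best remaining lot) gives $856, worse by 114.
Next-best assignment: Quispe→Lot C, Costa→Lot G, Petrov→Lot D, Leclerc→Lot A, Tanaka→Lot B, Bakr→Lot E = $961.
Swapping Costa↔Petrov (Costa→Lot D $73, Petrov→Lot E $36) loses 226.
Every other assignment is strictly worse.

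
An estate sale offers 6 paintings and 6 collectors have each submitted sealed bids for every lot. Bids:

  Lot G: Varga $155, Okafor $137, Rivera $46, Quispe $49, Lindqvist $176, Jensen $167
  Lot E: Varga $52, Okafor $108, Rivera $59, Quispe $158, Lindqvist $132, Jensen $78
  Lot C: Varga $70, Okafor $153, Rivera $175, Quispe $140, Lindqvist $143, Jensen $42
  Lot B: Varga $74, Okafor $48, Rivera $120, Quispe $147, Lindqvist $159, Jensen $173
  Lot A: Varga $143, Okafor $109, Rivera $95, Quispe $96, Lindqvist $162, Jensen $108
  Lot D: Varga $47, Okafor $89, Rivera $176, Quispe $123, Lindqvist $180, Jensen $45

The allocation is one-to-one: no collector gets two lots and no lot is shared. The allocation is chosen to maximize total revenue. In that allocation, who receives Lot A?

This is a one-to-one assignment (maximum-weight bipartite matching).
Optimal: Varga→Lot A ($143), Okafor→Lot C ($153), Rivera→Lot D ($176), Quispe→Lot E ($158), Lindqvist→Lot G ($176), Jensen→Lot B ($173) — total 143+153+176+158+176+173 = $979.
Row-greedy (each collector in turn takes its best remaining lot) gives $977, worse by 2.
Swapping Jensen↔Lindqvist (Jensen→Lot G $167, Lindqvist→Lot B $159) loses 23.
Varga's own top lot is Lot G ($155), but forcing Varga→Lot G and reassigning the rest optimally gives only $977 — worse by 2.

Varga receives Lot A.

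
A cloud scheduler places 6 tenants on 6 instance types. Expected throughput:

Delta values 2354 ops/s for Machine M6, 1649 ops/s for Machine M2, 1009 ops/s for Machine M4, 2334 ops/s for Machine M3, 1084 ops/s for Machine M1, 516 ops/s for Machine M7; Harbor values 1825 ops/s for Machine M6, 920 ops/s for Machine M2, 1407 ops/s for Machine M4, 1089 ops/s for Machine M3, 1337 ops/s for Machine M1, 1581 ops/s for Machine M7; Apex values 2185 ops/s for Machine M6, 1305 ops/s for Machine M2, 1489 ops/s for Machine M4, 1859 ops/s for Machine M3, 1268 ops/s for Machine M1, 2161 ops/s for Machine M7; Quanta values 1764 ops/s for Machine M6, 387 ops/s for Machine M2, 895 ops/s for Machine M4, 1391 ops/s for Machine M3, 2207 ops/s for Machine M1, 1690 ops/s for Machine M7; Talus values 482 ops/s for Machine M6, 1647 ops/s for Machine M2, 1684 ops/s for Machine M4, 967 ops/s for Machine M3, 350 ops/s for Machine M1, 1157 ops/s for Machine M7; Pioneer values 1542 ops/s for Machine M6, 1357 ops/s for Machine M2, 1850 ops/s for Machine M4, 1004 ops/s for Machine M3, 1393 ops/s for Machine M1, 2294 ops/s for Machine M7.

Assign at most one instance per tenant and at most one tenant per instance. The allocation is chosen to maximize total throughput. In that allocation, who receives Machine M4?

Harbor receives Machine M4.

Optimal: Delta→Machine M3 (2334 ops/s), Harbor→Machine M4 (1407 ops/s), Apex→Machine M6 (2185 ops/s), Quanta→Machine M1 (2207 ops/s), Talus→Machine M2 (1647 ops/s), Pioneer→Machine M7 (2294 ops/s) — total 2334+1407+2185+2207+1647+2294 = 12074 ops/s.
Row-greedy (each tenant in turn takes its best remaining instance) gives 11042 ops/s, worse by 1032.
Next-best assignment: Delta→Machine M3, Harbor→Machine M6, Apex→Machine M7, Quanta→Machine M1, Talus→Machine M2, Pioneer→Machine M4 = 12024 ops/s.
Swapping Pioneer↔Delta (Pioneer→Machine M3 1004 ops/s, Delta→Machine M7 516 ops/s) loses 3108.
Checked against all permutations: 12074 ops/s is optimal.
Harbor's own top instance is Machine M6 (1825 ops/s), but forcing Harbor→Machine M6 and reassigning the rest optimally gives only 12024 ops/s — worse by 50.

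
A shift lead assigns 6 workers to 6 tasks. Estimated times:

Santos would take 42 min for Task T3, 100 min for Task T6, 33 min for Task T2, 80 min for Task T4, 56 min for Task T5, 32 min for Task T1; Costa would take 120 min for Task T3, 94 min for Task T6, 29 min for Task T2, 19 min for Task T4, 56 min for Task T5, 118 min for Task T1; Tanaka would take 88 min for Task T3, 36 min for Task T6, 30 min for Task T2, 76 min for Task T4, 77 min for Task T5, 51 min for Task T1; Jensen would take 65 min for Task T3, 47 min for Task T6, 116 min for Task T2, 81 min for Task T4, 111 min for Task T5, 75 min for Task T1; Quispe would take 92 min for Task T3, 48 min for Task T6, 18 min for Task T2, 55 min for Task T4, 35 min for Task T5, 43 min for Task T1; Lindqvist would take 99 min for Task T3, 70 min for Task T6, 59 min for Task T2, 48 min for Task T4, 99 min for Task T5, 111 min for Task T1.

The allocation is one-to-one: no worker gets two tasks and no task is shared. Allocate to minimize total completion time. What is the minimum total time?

Minimum total: 245 min

Treat this as an assignment problem: match each worker to one task.
Optimal: Santos→Task T1 (32 min), Costa→Task T2 (29 min), Tanaka→Task T6 (36 min), Jensen→Task T3 (65 min), Quispe→Task T5 (35 min), Lindqvist→Task T4 (48 min) — total 32+29+36+65+35+48 = 245 min.
Column-greedy (each task in turn goes to its cheapest remaining worker) gives 289 min, worse by 44.
Next-best assignment: Santos→Task T1, Costa→Task T4, Tanaka→Task T6, Jensen→Task T3, Quispe→Task T5, Lindqvist→Task T2 = 246 min.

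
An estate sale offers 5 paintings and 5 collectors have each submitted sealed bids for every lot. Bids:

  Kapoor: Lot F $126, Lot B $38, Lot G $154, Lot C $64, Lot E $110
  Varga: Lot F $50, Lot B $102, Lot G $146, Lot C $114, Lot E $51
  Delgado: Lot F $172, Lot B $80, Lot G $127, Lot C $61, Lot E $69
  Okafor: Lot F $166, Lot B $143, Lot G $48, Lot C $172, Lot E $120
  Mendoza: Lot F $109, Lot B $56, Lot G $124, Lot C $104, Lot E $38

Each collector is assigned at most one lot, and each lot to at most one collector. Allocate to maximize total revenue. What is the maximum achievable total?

Max total: $680

This is the linear assignment problem.
Optimal: Kapoor→Lot E ($110), Varga→Lot B ($102), Delgado→Lot F ($172), Okafor→Lot C ($172), Mendoza→Lot G ($124) — total 110+102+172+172+124 = $680.
Column-greedy (each lot in turn goes to its best remaining collector) gives $621, worse by 59.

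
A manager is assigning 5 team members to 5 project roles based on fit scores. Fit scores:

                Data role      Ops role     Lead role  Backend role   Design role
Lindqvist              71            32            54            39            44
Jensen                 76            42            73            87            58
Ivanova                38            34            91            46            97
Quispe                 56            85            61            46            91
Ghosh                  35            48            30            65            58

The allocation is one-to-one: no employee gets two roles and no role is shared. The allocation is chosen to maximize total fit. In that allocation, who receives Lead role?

Ivanova receives Lead role.

Optimal: Lindqvist→Data role (71 pts), Jensen→Backend role (87 pts), Ivanova→Lead role (91 pts), Quispe→Ops role (85 pts), Ghosh→Design role (58 pts) — total 71+87+91+85+58 = 392 pts.
Ivanova's own top role is Design role (97 pts), but forcing Ivanova→Design role and reassigning the rest optimally gives only 391 pts — worse by 1.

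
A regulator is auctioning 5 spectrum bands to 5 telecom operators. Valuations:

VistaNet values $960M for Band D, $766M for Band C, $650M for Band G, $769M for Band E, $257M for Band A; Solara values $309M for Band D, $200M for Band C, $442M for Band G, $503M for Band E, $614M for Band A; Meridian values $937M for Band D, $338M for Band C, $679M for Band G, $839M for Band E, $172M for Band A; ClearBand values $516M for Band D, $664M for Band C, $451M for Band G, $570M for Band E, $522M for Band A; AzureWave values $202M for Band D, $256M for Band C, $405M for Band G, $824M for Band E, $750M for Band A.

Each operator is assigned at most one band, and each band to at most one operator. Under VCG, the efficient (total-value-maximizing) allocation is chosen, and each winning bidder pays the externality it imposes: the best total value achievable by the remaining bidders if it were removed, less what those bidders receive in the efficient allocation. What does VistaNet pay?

Efficient allocation: VistaNet→Band D ($960M), Solara→Band A ($614M), Meridian→Band G ($679M), ClearBand→Band C ($664M), AzureWave→Band E ($824M); total welfare W = $3741M.
VistaNet receives Band D at value $960M, so the others get W − 960 = $2781M.
Without VistaNet: best allocation of the remaining 4 bidders over all 5 bands is Solara→Band A ($614M), Meridian→Band D ($937M), ClearBand→Band C ($664M), AzureWave→Band E ($824M), total $3039M.
VCG payment = (others' best without VistaNet) − (others' welfare with VistaNet) = 3039 − 2781 = $258M.

VistaNet pays $258M.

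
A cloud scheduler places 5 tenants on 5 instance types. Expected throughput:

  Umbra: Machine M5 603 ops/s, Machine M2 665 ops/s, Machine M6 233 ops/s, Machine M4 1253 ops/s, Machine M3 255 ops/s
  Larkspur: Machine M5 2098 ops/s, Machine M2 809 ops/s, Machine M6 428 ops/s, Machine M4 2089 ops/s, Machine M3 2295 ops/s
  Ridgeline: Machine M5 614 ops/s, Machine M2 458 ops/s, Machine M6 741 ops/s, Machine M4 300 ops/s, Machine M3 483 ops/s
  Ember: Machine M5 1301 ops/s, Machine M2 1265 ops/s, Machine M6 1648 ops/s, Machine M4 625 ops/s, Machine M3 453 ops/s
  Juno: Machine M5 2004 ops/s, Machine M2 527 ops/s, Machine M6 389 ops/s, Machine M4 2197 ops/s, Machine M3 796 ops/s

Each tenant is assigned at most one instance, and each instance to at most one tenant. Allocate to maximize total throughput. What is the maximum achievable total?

Optimal: Umbra→Machine M4 (1253 ops/s), Larkspur→Machine M3 (2295 ops/s), Ridgeline→Machine M2 (458 ops/s), Ember→Machine M6 (1648 ops/s), Juno→Machine M5 (2004 ops/s) — total 1253+2295+458+1648+2004 = 7658 ops/s.
Max-entry greedy (repeatedly take the single best remaining cell) gives 7419 ops/s, worse by 239.
Next-best assignment: Umbra→Machine M4, Larkspur→Machine M3, Ridgeline→Machine M6, Ember→Machine M2, Juno→Machine M5 = 7558 ops/s.
Swapping Larkspur↔Umbra (Larkspur→Machine M4 2089 ops/s, Umbra→Machine M3 255 ops/s) loses 1204.

Maximum total: 7658 ops/s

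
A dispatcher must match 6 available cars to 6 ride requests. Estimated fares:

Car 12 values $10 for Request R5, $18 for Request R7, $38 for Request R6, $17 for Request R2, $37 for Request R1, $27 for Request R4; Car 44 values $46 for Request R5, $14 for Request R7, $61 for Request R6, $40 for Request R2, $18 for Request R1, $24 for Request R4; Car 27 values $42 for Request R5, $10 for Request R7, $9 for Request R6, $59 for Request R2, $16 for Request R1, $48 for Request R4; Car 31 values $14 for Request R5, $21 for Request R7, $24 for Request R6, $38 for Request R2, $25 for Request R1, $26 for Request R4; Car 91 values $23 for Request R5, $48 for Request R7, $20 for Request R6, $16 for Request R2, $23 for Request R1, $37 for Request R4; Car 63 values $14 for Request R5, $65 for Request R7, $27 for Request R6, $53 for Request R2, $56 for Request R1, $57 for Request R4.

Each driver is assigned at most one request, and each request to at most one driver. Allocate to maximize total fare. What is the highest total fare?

Max total: $283

Optimal: Car 12→Request R1 ($37), Car 44→Request R6 ($61), Car 27→Request R5 ($42), Car 31→Request R2 ($38), Car 91→Request R7 ($48), Car 63→Request R4 ($57) — total 37+61+42+38+48+57 = $283.
Max-entry greedy (repeatedly take the single best remaining cell) gives $273, worse by 10.
Next-best assignment: Car 12→Request R1, Car 44→Request R6, Car 27→Request R5, Car 31→Request R2, Car 91→Request R4, Car 63→Request R7 = $280.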